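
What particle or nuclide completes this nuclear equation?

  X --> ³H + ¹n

H-4

Conserve mass number: A = 3 + 1, so A = 4.
Conserve atomic number: Z = 1 + 0, so Z = 1.
Z = 1 is hydrogen, so the species is ⁴H.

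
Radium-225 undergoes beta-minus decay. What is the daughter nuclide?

Beta-minus decay: mass number changes by +0, atomic number by +1.
A: 225 = 225; Z: 88 + 1 = 89.
Z = 89 is actinium, so the daughter is actinium-225.

Ac-225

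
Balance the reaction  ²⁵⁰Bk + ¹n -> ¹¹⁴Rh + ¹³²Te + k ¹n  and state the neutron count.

Conserve mass number: 251 = 114 + 132 + k, so k = 251 − 246 = 5.
Check atomic number: 97 = 45 + 52 + 0 = 97. ✓

5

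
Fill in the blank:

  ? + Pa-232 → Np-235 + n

Conserve mass number: A + 232 = 235 + 1, so A = 4.
Conserve atomic number: Z + 91 = 93 + 0, so Z = 2.
A = 4 and Z = 2 is He-4 — an alpha particle.

alpha particle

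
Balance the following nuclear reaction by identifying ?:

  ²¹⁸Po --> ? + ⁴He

Pb-214

Conserve mass number: 218 = A + 4, so A = 214.
Conserve atomic number: 84 = Z + 2, so Z = 82.
Z = 82 is lead, so the species is ²¹⁴Pb.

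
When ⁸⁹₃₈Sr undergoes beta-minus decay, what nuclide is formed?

Beta-minus decay: mass number changes by +0, atomic number by +1.
A: 89 = 89; Z: 38 + 1 = 39.
Z = 39 is yttrium, so the daughter is ⁸⁹₃₉Y.

Y-89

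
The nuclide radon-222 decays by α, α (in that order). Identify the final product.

Pb-214

Start: (A, Z) = (222, 86).
After α: (218, 84).
After α: (214, 82).
Z = 82 is lead.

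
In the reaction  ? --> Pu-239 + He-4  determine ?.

Conserve mass number: A = 239 + 4, so A = 243.
Conserve atomic number: Z = 94 + 2, so Z = 96.
Z = 96 is curium, so the species is Cm-243.

Cm-243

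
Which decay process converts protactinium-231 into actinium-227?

alpha decay

ΔA = 227 − 231 = -4; ΔZ = 89 − 91 = -2.
A drops by 4 and Z drops by 2 — the signature of alpha emission.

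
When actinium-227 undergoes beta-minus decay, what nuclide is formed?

Th-227

Beta-minus decay: mass number changes by +0, atomic number by +1.
A: 227 = 227; Z: 89 + 1 = 90.
Z = 90 is thorium, so the daughter is thorium-227.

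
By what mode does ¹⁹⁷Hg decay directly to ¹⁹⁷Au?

beta-plus decay or electron capture

ΔA = 197 − 197 = 0; ΔZ = 79 − 80 = -1.
A is unchanged and Z drops by 1 — a proton has become a neutron (β⁺ emission or electron capture).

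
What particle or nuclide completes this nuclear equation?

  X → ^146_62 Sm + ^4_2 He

Gd-150

Conserve mass number: A = 146 + 4, so A = 150.
Conserve atomic number: Z = 62 + 2, so Z = 64.
Z = 64 is gadolinium, so the species is ^150_64 Gd.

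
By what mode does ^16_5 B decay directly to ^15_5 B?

ΔA = 15 − 16 = -1; ΔZ = 5 − 5 = +0.
A drops by 1 with Z unchanged — a neutron was emitted.

neutron emission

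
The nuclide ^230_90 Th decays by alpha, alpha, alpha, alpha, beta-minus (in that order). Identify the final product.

Bi-214

Start: (A, Z) = (230, 90).
After α: (226, 88).
After α: (222, 86).
After α: (218, 84).
After α: (214, 82).
After β⁻: (214, 83).
Z = 83 is bismuth.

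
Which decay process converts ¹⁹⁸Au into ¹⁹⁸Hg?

beta-minus decay

ΔA = 198 − 198 = 0; ΔZ = 80 − 79 = +1.
A is unchanged and Z rises by 1 — a neutron has become a proton (β⁻ decay).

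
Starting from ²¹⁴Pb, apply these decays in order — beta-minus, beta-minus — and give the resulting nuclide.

Start: (A, Z) = (214, 82).
After β⁻: (214, 83).
After β⁻: (214, 84).
Z = 84 is polonium.

Po-214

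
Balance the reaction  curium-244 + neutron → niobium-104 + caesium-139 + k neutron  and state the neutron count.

2

Conserve mass number: 245 = 104 + 139 + k, so k = 245 − 243 = 2.
Check atomic number: 96 = 41 + 55 + 0 = 96. ✓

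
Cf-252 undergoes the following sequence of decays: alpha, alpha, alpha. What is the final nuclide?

Start: (A, Z) = (252, 98).
After α: (248, 96).
After α: (244, 94).
After α: (240, 92).
Z = 92 is uranium.

U-240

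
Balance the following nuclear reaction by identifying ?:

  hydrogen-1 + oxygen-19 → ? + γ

Conserve mass number: 1 + 19 = A + 0, so A = 20.
Conserve atomic number: 1 + 8 = Z + 0, so Z = 9.
Z = 9 is fluorine, so the species is fluorine-20.

F-20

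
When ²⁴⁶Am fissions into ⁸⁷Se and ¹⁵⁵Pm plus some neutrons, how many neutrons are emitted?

4

Conserve mass number: 246 = 87 + 155 + k, so k = 246 − 242 = 4.
Check atomic number: 95 = 34 + 61 + 0 = 95. ✓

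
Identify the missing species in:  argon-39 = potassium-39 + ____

Conserve mass number: 39 = 39 + A, so A = 0.
Conserve atomic number: 18 = 19 + Z, so Z = -1.
A = 0 and Z = -1 is e⁻ — a beta-minus particle.

beta-minus particle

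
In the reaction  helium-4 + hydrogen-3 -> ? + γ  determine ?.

Li-7

Conserve mass number: 4 + 3 = A + 0, so A = 7.
Conserve atomic number: 2 + 1 = Z + 0, so Z = 3.
Z = 3 is lithium, so the species is lithium-7.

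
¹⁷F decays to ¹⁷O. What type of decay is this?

ΔA = 17 − 17 = 0; ΔZ = 8 − 9 = -1.
A is unchanged and Z drops by 1 — a proton has become a neutron (β⁺ emission or electron capture).

beta-plus decay or electron capture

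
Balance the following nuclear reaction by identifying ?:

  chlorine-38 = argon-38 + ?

beta-minus particle

Conserve mass number: 38 = 38 + A, so A = 0.
Conserve atomic number: 17 = 18 + Z, so Z = -1.
A = 0 and Z = -1 is e⁻ — a beta-minus particle.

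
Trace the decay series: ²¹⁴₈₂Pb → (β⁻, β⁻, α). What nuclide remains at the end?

Pb-210

Start: (A, Z) = (214, 82).
After β⁻: (214, 83).
After β⁻: (214, 84).
After α: (210, 82).
Z = 82 is lead.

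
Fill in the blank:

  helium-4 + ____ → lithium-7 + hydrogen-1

alpha particle

Conserve mass number: 4 + A = 7 + 1, so A = 4.
Conserve atomic number: 2 + Z = 3 + 1, so Z = 2.
A = 4 and Z = 2 is helium-4 — an alpha particle.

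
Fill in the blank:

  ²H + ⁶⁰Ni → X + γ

Cu-62

Conserve mass number: 2 + 60 = A + 0, so A = 62.
Conserve atomic number: 1 + 28 = Z + 0, so Z = 29.
Z = 29 is copper, so the species is ⁶²Cu.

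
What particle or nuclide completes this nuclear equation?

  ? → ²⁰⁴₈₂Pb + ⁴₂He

Po-208

Conserve mass number: A = 204 + 4, so A = 208.
Conserve atomic number: Z = 82 + 2, so Z = 84.
Z = 84 is polonium, so the species is ²⁰⁸₈₄Po.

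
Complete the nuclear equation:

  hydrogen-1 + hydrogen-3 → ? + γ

He-4

Conserve mass number: 1 + 3 = A + 0, so A = 4.
Conserve atomic number: 1 + 1 = Z + 0, so Z = 2.
A = 4 and Z = 2 is helium-4 — an alpha particle.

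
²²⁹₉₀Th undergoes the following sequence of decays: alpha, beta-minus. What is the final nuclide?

Start: (A, Z) = (229, 90).
After α: (225, 88).
After β⁻: (225, 89).
Z = 89 is actinium.

Ac-225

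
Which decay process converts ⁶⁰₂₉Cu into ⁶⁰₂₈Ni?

beta-plus decay or electron capture

ΔA = 60 − 60 = 0; ΔZ = 28 − 29 = -1.
A is unchanged and Z drops by 1 — a proton has become a neutron (β⁺ emission or electron capture).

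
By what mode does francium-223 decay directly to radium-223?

ΔA = 223 − 223 = 0; ΔZ = 88 − 87 = +1.
A is unchanged and Z rises by 1 — a neutron has become a proton (β⁻ decay).

beta-minus decay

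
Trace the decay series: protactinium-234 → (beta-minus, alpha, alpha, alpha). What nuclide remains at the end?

Start: (A, Z) = (234, 91).
After β⁻: (234, 92).
After α: (230, 90).
After α: (226, 88).
After α: (222, 86).
Z = 86 is radon.

Rn-222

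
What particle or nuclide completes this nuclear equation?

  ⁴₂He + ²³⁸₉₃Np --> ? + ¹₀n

Conserve mass number: 4 + 238 = A + 1, so A = 241.
Conserve atomic number: 2 + 93 = Z + 0, so Z = 95.
Z = 95 is americium, so the species is ²⁴¹₉₅Am.

Am-241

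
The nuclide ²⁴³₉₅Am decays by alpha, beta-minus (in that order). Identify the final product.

Start: (A, Z) = (243, 95).
After α: (239, 93).
After β⁻: (239, 94).
Z = 94 is plutonium.

Pu-239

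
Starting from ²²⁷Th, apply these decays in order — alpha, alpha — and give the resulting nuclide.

Rn-219

Start: (A, Z) = (227, 90).
After α: (223, 88).
After α: (219, 86).
Z = 86 is radon.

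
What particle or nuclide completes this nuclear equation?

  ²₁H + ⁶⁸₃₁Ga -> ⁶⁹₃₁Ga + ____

proton

Conserve mass number: 2 + 68 = 69 + A, so A = 1.
Conserve atomic number: 1 + 31 = 31 + Z, so Z = 1.
A = 1 and Z = 1 is ¹₁H — a proton.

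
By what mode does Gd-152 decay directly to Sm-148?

alpha decay

ΔA = 148 − 152 = -4; ΔZ = 62 − 64 = -2.
A drops by 4 and Z drops by 2 — the signature of alpha emission.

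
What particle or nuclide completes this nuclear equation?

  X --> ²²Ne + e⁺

Conserve mass number: A = 22 + 0, so A = 22.
Conserve atomic number: Z = 10 + 1, so Z = 11.
Z = 11 is sodium, so the species is ²²Na.

Na-22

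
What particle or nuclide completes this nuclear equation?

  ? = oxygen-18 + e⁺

F-18

Conserve mass number: A = 18 + 0, so A = 18.
Conserve atomic number: Z = 8 + 1, so Z = 9.
Z = 9 is fluorine, so the species is fluorine-18.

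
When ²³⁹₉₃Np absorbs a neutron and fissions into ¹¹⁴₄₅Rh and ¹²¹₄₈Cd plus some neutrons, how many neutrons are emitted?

Conserve mass number: 240 = 114 + 121 + k, so k = 240 − 235 = 5.
Check atomic number: 93 = 45 + 48 + 0 = 93. ✓

5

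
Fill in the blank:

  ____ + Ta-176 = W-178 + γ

deuteron

Conserve mass number: A + 176 = 178 + 0, so A = 2.
Conserve atomic number: Z + 73 = 74 + 0, so Z = 1.
A = 2 and Z = 1 is H-2 — a deuteron.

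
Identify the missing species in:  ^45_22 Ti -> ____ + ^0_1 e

Sc-45

Conserve mass number: 45 = A + 0, so A = 45.
Conserve atomic number: 22 = Z + 1, so Z = 21.
Z = 21 is scandium, so the species is ^45_21 Sc.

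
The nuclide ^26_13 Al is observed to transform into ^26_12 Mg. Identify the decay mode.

beta-plus decay or electron capture

ΔA = 26 − 26 = 0; ΔZ = 12 − 13 = -1.
A is unchanged and Z drops by 1 — a proton has become a neutron (β⁺ emission or electron capture).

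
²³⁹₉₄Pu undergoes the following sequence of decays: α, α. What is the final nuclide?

Start: (A, Z) = (239, 94).
After α: (235, 92).
After α: (231, 90).
Z = 90 is thorium.

Th-231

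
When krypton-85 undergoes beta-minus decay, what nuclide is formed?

Beta-minus decay: mass number changes by +0, atomic number by +1.
A: 85 = 85; Z: 36 + 1 = 37.
Z = 37 is rubidium, so the daughter is rubidium-85.

Rb-85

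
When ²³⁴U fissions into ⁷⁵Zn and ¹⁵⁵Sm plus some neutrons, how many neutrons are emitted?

Conserve mass number: 234 = 75 + 155 + k, so k = 234 − 230 = 4.
Check atomic number: 92 = 30 + 62 + 0 = 92. ✓

4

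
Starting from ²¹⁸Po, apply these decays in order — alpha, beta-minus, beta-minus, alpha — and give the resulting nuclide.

Start: (A, Z) = (218, 84).
After α: (214, 82).
After β⁻: (214, 83).
After β⁻: (214, 84).
After α: (210, 82).
Z = 82 is lead.

Pb-210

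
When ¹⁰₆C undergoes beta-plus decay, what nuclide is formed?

Beta-plus decay: mass number changes by +0, atomic number by -1.
A: 10 = 10; Z: 6 − 1 = 5.
Z = 5 is boron, so the daughter is ¹⁰₅B.

B-10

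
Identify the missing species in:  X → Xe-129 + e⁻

Conserve mass number: A = 129 + 0, so A = 129.
Conserve atomic number: Z = 54 − 1, so Z = 53.
Z = 53 is iodine, so the species is I-129.

I-129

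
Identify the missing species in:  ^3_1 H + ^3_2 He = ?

Conserve mass number: 3 + 3 = A, so A = 6.
Conserve atomic number: 1 + 2 = Z, so Z = 3.
Z = 3 is lithium, so the species is ^6_3 Li.

Li-6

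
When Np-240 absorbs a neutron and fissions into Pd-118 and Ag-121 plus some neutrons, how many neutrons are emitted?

Conserve mass number: 241 = 118 + 121 + k, so k = 241 − 239 = 2.
Check atomic number: 93 = 46 + 47 + 0 = 93. ✓

2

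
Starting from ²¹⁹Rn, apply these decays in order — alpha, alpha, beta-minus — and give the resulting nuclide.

Bi-211

Start: (A, Z) = (219, 86).
After α: (215, 84).
After α: (211, 82).
After β⁻: (211, 83).
Z = 83 is bismuth.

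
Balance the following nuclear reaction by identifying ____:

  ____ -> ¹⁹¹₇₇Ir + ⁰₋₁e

Os-191

Conserve mass number: A = 191 + 0, so A = 191.
Conserve atomic number: Z = 77 − 1, so Z = 76.
Z = 76 is osmium, so the species is ¹⁹¹₇₆Os.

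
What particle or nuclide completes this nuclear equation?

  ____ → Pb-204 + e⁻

Tl-204

Conserve mass number: A = 204 + 0, so A = 204.
Conserve atomic number: Z = 82 − 1, so Z = 81.
Z = 81 is thallium, so the species is Tl-204.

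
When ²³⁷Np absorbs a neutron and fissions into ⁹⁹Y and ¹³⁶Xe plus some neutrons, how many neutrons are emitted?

3

Conserve mass number: 238 = 99 + 136 + k, so k = 238 − 235 = 3.
Check atomic number: 93 = 39 + 54 + 0 = 93. ✓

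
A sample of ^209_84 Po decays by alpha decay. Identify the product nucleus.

Pb-205

Alpha decay: mass number changes by -4, atomic number by -2.
A: 209 − 4 = 205; Z: 84 − 2 = 82.
Z = 82 is lead, so the daughter is ^205_82 Pb.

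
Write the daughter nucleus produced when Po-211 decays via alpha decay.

Pb-207

Alpha decay: mass number changes by -4, atomic number by -2.
A: 211 − 4 = 207; Z: 84 − 2 = 82.
Z = 82 is lead, so the daughter is Pb-207.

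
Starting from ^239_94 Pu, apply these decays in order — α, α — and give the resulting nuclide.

Th-231

Start: (A, Z) = (239, 94).
After α: (235, 92).
After α: (231, 90).
Z = 90 is thorium.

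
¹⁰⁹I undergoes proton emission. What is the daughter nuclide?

Proton emission: mass number changes by -1, atomic number by -1.
A: 109 − 1 = 108; Z: 53 − 1 = 52.
Z = 52 is tellurium, so the daughter is ¹⁰⁸Te.

Te-108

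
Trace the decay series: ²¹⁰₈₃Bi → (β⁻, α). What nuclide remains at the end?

Start: (A, Z) = (210, 83).
After β⁻: (210, 84).
After α: (206, 82).
Z = 82 is lead.

Pb-206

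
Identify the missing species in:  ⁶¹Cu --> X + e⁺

Conserve mass number: 61 = A + 0, so A = 61.
Conserve atomic number: 29 = Z + 1, so Z = 28.
Z = 28 is nickel, so the species is ⁶¹Ni.

Ni-61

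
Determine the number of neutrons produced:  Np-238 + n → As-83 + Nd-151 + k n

5

Conserve mass number: 239 = 83 + 151 + k, so k = 239 − 234 = 5.
Check atomic number: 93 = 33 + 60 + 0 = 93. ✓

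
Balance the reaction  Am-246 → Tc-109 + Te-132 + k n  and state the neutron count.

5

Conserve mass number: 246 = 109 + 132 + k, so k = 246 − 241 = 5.
Check atomic number: 95 = 43 + 52 + 0 = 95. ✓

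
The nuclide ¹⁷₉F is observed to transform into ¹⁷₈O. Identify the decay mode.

ΔA = 17 − 17 = 0; ΔZ = 8 − 9 = -1.
A is unchanged and Z drops by 1 — a proton has become a neutron (β⁺ emission or electron capture).

beta-plus decay or electron capture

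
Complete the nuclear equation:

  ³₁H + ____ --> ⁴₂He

proton

Conserve mass number: 3 + A = 4, so A = 1.
Conserve atomic number: 1 + Z = 2, so Z = 1.
A = 1 and Z = 1 is ¹₁H — a proton.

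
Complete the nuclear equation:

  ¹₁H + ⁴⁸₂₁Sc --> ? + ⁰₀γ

Conserve mass number: 1 + 48 = A + 0, so A = 49.
Conserve atomic number: 1 + 21 = Z + 0, so Z = 22.
Z = 22 is titanium, so the species is ⁴⁹₂₂Ti.

Ti-49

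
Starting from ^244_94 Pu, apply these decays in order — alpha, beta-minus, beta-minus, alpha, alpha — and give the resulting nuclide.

Th-232

Start: (A, Z) = (244, 94).
After α: (240, 92).
After β⁻: (240, 93).
After β⁻: (240, 94).
After α: (236, 92).
After α: (232, 90).
Z = 90 is thorium.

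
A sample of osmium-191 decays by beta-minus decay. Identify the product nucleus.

Ir-191

Beta-minus decay: mass number changes by +0, atomic number by +1.
A: 191 = 191; Z: 76 + 1 = 77.
Z = 77 is iridium, so the daughter is iridium-191.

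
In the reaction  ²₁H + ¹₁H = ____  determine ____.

Conserve mass number: 2 + 1 = A, so A = 3.
Conserve atomic number: 1 + 1 = Z, so Z = 2.
Z = 2 is helium, so the species is ³₂He.

He-3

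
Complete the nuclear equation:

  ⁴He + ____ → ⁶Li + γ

deuteron

Conserve mass number: 4 + A = 6 + 0, so A = 2.
Conserve atomic number: 2 + Z = 3 + 0, so Z = 1.
A = 2 and Z = 1 is ²H — a deuteron.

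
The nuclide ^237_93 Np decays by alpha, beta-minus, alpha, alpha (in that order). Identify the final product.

Ra-225

Start: (A, Z) = (237, 93).
After α: (233, 91).
After β⁻: (233, 92).
After α: (229, 90).
After α: (225, 88).
Z = 88 is radium.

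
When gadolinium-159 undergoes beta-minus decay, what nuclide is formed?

Tb-159

Beta-minus decay: mass number changes by +0, atomic number by +1.
A: 159 = 159; Z: 64 + 1 = 65.
Z = 65 is terbium, so the daughter is terbium-159.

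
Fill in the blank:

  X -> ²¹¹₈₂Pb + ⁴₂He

Po-215

Conserve mass number: A = 211 + 4, so A = 215.
Conserve atomic number: Z = 82 + 2, so Z = 84.
Z = 84 is polonium, so the species is ²¹⁵₈₄Po.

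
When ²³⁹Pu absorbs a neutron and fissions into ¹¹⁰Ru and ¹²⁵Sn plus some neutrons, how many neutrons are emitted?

Conserve mass number: 240 = 110 + 125 + k, so k = 240 − 235 = 5.
Check atomic number: 94 = 44 + 50 + 0 = 94. ✓

5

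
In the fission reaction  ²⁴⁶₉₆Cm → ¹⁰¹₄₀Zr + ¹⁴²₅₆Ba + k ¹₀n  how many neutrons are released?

3

Conserve mass number: 246 = 101 + 142 + k, so k = 246 − 243 = 3.
Check atomic number: 96 = 40 + 56 + 0 = 96. ✓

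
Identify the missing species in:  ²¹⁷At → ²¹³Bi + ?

Conserve mass number: 217 = 213 + A, so A = 4.
Conserve atomic number: 85 = 83 + Z, so Z = 2.
A = 4 and Z = 2 is ⁴He — an alpha particle.

alpha particle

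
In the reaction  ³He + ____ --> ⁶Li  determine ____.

triton

Conserve mass number: 3 + A = 6, so A = 3.
Conserve atomic number: 2 + Z = 3, so Z = 1.
A = 3 and Z = 1 is ³H — a triton.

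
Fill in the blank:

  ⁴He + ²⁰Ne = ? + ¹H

Na-23

Conserve mass number: 4 + 20 = A + 1, so A = 23.
Conserve atomic number: 2 + 10 = Z + 1, so Z = 11.
Z = 11 is sodium, so the species is ²³Na.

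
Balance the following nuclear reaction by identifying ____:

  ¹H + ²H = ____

Conserve mass number: 1 + 2 = A, so A = 3.
Conserve atomic number: 1 + 1 = Z, so Z = 2.
Z = 2 is helium, so the species is ³He.

He-3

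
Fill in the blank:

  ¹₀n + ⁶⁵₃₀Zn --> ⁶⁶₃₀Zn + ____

gamma ray

Conserve mass number: 1 + 65 = 66 + A, so A = 0.
Conserve atomic number: 0 + 30 = 30 + Z, so Z = 0.
A = 0 and Z = 0 is ⁰₀γ — a gamma ray.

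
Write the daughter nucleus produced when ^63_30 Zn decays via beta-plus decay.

Beta-plus decay: mass number changes by +0, atomic number by -1.
A: 63 = 63; Z: 30 − 1 = 29.
Z = 29 is copper, so the daughter is ^63_29 Cu.

Cu-63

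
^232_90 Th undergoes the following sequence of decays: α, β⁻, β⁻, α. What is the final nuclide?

Ra-224

Start: (A, Z) = (232, 90).
After α: (228, 88).
After β⁻: (228, 89).
After β⁻: (228, 90).
After α: (224, 88).
Z = 88 is radium.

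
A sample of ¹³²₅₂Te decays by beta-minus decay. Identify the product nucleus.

I-132

Beta-minus decay: mass number changes by +0, atomic number by +1.
A: 132 = 132; Z: 52 + 1 = 53.
Z = 53 is iodine, so the daughter is ¹³²₅₃I.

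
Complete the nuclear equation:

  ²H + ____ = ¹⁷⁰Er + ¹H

Er-169

Conserve mass number: 2 + A = 170 + 1, so A = 169.
Conserve atomic number: 1 + Z = 68 + 1, so Z = 68.
Z = 68 is erbium, so the species is ¹⁶⁹Er.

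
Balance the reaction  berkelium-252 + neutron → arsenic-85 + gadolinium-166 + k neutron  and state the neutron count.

2

Conserve mass number: 253 = 85 + 166 + k, so k = 253 − 251 = 2.
Check atomic number: 97 = 33 + 64 + 0 = 97. ✓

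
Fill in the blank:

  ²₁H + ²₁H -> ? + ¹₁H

Conserve mass number: 2 + 2 = A + 1, so A = 3.
Conserve atomic number: 1 + 1 = Z + 1, so Z = 1.
A = 3 and Z = 1 is ³₁H — a triton.

H-3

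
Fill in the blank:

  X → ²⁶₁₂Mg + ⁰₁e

Al-26

Conserve mass number: A = 26 + 0, so A = 26.
Conserve atomic number: Z = 12 + 1, so Z = 13.
Z = 13 is aluminium, so the species is ²⁶₁₃Al.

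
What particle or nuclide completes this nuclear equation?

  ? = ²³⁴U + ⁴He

Conserve mass number: A = 234 + 4, so A = 238.
Conserve atomic number: Z = 92 + 2, so Z = 94.
Z = 94 is plutonium, so the species is ²³⁸Pu.

Pu-238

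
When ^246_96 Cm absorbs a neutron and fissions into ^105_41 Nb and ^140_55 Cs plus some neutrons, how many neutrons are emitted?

2

Conserve mass number: 247 = 105 + 140 + k, so k = 247 − 245 = 2.
Check atomic number: 96 = 41 + 55 + 0 = 96. ✓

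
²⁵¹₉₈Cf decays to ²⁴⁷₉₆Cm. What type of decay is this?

ΔA = 247 − 251 = -4; ΔZ = 96 − 98 = -2.
A drops by 4 and Z drops by 2 — the signature of alpha emission.

alpha decay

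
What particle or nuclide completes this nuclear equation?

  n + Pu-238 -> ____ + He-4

Conserve mass number: 1 + 238 = A + 4, so A = 235.
Conserve atomic number: 0 + 94 = Z + 2, so Z = 92.
Z = 92 is uranium, so the species is U-235.

U-235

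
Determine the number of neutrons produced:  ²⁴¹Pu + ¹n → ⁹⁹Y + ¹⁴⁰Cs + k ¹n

Conserve mass number: 242 = 99 + 140 + k, so k = 242 − 239 = 3.
Check atomic number: 94 = 39 + 55 + 0 = 94. ✓

3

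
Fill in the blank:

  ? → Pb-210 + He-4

Po-214

Conserve mass number: A = 210 + 4, so A = 214.
Conserve atomic number: Z = 82 + 2, so Z = 84.
Z = 84 is polonium, so the species is Po-214.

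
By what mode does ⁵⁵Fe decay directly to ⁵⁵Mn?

ΔA = 55 − 55 = 0; ΔZ = 25 − 26 = -1.
A is unchanged and Z drops by 1 — a proton has become a neutron (β⁺ emission or electron capture).

beta-plus decay or electron capture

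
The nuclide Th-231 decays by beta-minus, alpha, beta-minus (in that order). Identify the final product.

Th-227

Start: (A, Z) = (231, 90).
After β⁻: (231, 91).
After α: (227, 89).
After β⁻: (227, 90).
Z = 90 is thorium.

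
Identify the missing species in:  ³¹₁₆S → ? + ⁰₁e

P-31

Conserve mass number: 31 = A + 0, so A = 31.
Conserve atomic number: 16 = Z + 1, so Z = 15.
Z = 15 is phosphorus, so the species is ³¹₁₅P.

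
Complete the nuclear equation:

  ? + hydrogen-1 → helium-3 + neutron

triton

Conserve mass number: A + 1 = 3 + 1, so A = 3.
Conserve atomic number: Z + 1 = 2 + 0, so Z = 1.
A = 3 and Z = 1 is hydrogen-3 — a triton.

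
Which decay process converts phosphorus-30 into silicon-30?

ΔA = 30 − 30 = 0; ΔZ = 14 − 15 = -1.
A is unchanged and Z drops by 1 — a proton has become a neutron (β⁺ emission or electron capture).

beta-plus decay or electron capture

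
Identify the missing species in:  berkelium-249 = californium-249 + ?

beta-minus particle

Conserve mass number: 249 = 249 + A, so A = 0.
Conserve atomic number: 97 = 98 + Z, so Z = -1.
A = 0 and Z = -1 is e⁻ — a beta-minus particle.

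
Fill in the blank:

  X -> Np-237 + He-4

Am-241

Conserve mass number: A = 237 + 4, so A = 241.
Conserve atomic number: Z = 93 + 2, so Z = 95.
Z = 95 is americium, so the species is Am-241.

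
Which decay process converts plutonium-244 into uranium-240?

ΔA = 240 − 244 = -4; ΔZ = 92 − 94 = -2.
A drops by 4 and Z drops by 2 — the signature of alpha emission.

alpha decay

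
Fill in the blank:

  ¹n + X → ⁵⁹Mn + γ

Mn-58

Conserve mass number: 1 + A = 59 + 0, so A = 58.
Conserve atomic number: 0 + Z = 25 + 0, so Z = 25.
Z = 25 is manganese, so the species is ⁵⁸Mn.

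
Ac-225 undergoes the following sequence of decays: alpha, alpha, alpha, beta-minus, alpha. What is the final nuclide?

Pb-209

Start: (A, Z) = (225, 89).
After α: (221, 87).
After α: (217, 85).
After α: (213, 83).
After β⁻: (213, 84).
After α: (209, 82).
Z = 82 is lead.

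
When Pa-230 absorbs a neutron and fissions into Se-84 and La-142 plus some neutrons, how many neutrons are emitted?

5

Conserve mass number: 231 = 84 + 142 + k, so k = 231 − 226 = 5.
Check atomic number: 91 = 34 + 57 + 0 = 91. ✓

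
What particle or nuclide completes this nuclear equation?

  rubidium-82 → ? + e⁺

Kr-82

Conserve mass number: 82 = A + 0, so A = 82.
Conserve atomic number: 37 = Z + 1, so Z = 36.
Z = 36 is krypton, so the species is krypton-82.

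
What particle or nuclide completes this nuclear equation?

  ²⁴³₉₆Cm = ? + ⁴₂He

Conserve mass number: 243 = A + 4, so A = 239.
Conserve atomic number: 96 = Z + 2, so Z = 94.
Z = 94 is plutonium, so the species is ²³⁹₉₄Pu.

Pu-239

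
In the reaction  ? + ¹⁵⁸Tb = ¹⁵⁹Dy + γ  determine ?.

Conserve mass number: A + 158 = 159 + 0, so A = 1.
Conserve atomic number: Z + 65 = 66 + 0, so Z = 1.
A = 1 and Z = 1 is ¹H — a proton.

proton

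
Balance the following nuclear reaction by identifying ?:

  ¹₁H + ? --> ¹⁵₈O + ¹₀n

Conserve mass number: 1 + A = 15 + 1, so A = 15.
Conserve atomic number: 1 + Z = 8 + 0, so Z = 7.
Z = 7 is nitrogen, so the species is ¹⁵₇N.

N-15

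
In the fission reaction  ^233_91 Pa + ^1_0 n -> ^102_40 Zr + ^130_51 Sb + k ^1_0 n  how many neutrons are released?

2

Conserve mass number: 234 = 102 + 130 + k, so k = 234 − 232 = 2.
Check atomic number: 91 = 40 + 51 + 0 = 91. ✓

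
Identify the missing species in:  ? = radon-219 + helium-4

Conserve mass number: A = 219 + 4, so A = 223.
Conserve atomic number: Z = 86 + 2, so Z = 88.
Z = 88 is radium, so the species is radium-223.

Ra-223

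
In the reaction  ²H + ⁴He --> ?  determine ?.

Li-6

Conserve mass number: 2 + 4 = A, so A = 6.
Conserve atomic number: 1 + 2 = Z, so Z = 3.
Z = 3 is lithium, so the species is ⁶Li.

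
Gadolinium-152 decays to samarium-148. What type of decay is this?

alpha decay

ΔA = 148 − 152 = -4; ΔZ = 62 − 64 = -2.
A drops by 4 and Z drops by 2 — the signature of alpha emission.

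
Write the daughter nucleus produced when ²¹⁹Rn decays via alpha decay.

Alpha decay: mass number changes by -4, atomic number by -2.
A: 219 − 4 = 215; Z: 86 − 2 = 84.
Z = 84 is polonium, so the daughter is ²¹⁵Po.

Po-215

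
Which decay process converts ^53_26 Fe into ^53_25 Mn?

ΔA = 53 − 53 = 0; ΔZ = 25 − 26 = -1.
A is unchanged and Z drops by 1 — a proton has become a neutron (β⁺ emission or electron capture).

beta-plus decay or electron capture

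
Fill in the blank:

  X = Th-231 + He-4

Conserve mass number: A = 231 + 4, so A = 235.
Conserve atomic number: Z = 90 + 2, so Z = 92.
Z = 92 is uranium, so the species is U-235.

U-235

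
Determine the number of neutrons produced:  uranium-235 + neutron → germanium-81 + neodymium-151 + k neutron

Conserve mass number: 236 = 81 + 151 + k, so k = 236 − 232 = 4.
Check atomic number: 92 = 32 + 60 + 0 = 92. ✓

4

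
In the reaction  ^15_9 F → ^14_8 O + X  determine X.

Conserve mass number: 15 = 14 + A, so A = 1.
Conserve atomic number: 9 = 8 + Z, so Z = 1.
A = 1 and Z = 1 is ^1_1 H — a proton.

proton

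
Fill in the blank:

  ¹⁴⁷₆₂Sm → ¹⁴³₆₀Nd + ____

Conserve mass number: 147 = 143 + A, so A = 4.
Conserve atomic number: 62 = 60 + Z, so Z = 2.
A = 4 and Z = 2 is ⁴₂He — an alpha particle.

alpha particle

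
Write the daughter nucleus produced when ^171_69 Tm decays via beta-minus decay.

Beta-minus decay: mass number changes by +0, atomic number by +1.
A: 171 = 171; Z: 69 + 1 = 70.
Z = 70 is ytterbium, so the daughter is ^171_70 Yb.

Yb-171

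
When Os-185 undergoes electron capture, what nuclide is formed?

Electron capture: mass number changes by +0, atomic number by -1.
A: 185 = 185; Z: 76 − 1 = 75.
Z = 75 is rhenium, so the daughter is Re-185.

Re-185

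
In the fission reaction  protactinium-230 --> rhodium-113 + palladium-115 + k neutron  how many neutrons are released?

Conserve mass number: 230 = 113 + 115 + k, so k = 230 − 228 = 2.
Check atomic number: 91 = 45 + 46 + 0 = 91. ✓

2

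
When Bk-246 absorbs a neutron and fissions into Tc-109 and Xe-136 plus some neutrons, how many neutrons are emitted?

Conserve mass number: 247 = 109 + 136 + k, so k = 247 − 245 = 2.
Check atomic number: 97 = 43 + 54 + 0 = 97. ✓

2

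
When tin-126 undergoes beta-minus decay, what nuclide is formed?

Beta-minus decay: mass number changes by +0, atomic number by +1.
A: 126 = 126; Z: 50 + 1 = 51.
Z = 51 is antimony, so the daughter is antimony-126.

Sb-126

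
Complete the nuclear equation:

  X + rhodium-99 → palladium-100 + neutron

Conserve mass number: A + 99 = 100 + 1, so A = 2.
Conserve atomic number: Z + 45 = 46 + 0, so Z = 1.
A = 2 and Z = 1 is hydrogen-2 — a deuteron.

deuteron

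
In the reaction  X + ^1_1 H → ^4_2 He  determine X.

Conserve mass number: A + 1 = 4, so A = 3.
Conserve atomic number: Z + 1 = 2, so Z = 1.
A = 3 and Z = 1 is ^3_1 H — a triton.

triton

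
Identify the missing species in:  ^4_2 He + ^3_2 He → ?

Conserve mass number: 4 + 3 = A, so A = 7.
Conserve atomic number: 2 + 2 = Z, so Z = 4.
Z = 4 is beryllium, so the species is ^7_4 Be.

Be-7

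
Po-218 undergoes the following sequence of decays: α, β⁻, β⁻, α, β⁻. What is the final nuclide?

Bi-210

Start: (A, Z) = (218, 84).
After α: (214, 82).
After β⁻: (214, 83).
After β⁻: (214, 84).
After α: (210, 82).
After β⁻: (210, 83).
Z = 83 is bismuth.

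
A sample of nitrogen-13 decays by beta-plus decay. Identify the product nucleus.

Beta-plus decay: mass number changes by +0, atomic number by -1.
A: 13 = 13; Z: 7 − 1 = 6.
Z = 6 is carbon, so the daughter is carbon-13.

C-13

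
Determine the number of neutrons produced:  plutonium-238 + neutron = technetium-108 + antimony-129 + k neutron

Conserve mass number: 239 = 108 + 129 + k, so k = 239 − 237 = 2.
Check atomic number: 94 = 43 + 51 + 0 = 94. ✓

2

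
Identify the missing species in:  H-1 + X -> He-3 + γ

Conserve mass number: 1 + A = 3 + 0, so A = 2.
Conserve atomic number: 1 + Z = 2 + 0, so Z = 1.
A = 2 and Z = 1 is H-2 — a deuteron.

deuteron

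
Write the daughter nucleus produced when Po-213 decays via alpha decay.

Pb-209

Alpha decay: mass number changes by -4, atomic number by -2.
A: 213 − 4 = 209; Z: 84 − 2 = 82.
Z = 82 is lead, so the daughter is Pb-209.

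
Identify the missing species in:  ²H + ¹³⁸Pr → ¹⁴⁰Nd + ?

gamma ray

Conserve mass number: 2 + 138 = 140 + A, so A = 0.
Conserve atomic number: 1 + 59 = 60 + Z, so Z = 0.
A = 0 and Z = 0 is γ — a gamma ray.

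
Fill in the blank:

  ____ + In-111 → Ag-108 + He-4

neutron

Conserve mass number: A + 111 = 108 + 4, so A = 1.
Conserve atomic number: Z + 49 = 47 + 2, so Z = 0.
A = 1 and Z = 0 is n — a neutron.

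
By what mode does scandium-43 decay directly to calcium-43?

beta-plus decay or electron capture

ΔA = 43 − 43 = 0; ΔZ = 20 − 21 = -1.
A is unchanged and Z drops by 1 — a proton has become a neutron (β⁺ emission or electron capture).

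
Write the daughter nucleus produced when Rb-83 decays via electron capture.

Kr-83

Electron capture: mass number changes by +0, atomic number by -1.
A: 83 = 83; Z: 37 − 1 = 36.
Z = 36 is krypton, so the daughter is Kr-83.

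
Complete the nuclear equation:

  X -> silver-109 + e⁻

Pd-109

Conserve mass number: A = 109 + 0, so A = 109.
Conserve atomic number: Z = 47 − 1, so Z = 46.
Z = 46 is palladium, so the species is palladium-109.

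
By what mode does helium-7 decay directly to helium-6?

ΔA = 6 − 7 = -1; ΔZ = 2 − 2 = +0.
A drops by 1 with Z unchanged — a neutron was emitted.

neutron emission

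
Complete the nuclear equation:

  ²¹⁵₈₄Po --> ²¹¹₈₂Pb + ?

Conserve mass number: 215 = 211 + A, so A = 4.
Conserve atomic number: 84 = 82 + Z, so Z = 2.
A = 4 and Z = 2 is ⁴₂He — an alpha particle.

alpha particle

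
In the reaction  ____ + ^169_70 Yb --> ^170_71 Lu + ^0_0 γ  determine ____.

proton

Conserve mass number: A + 169 = 170 + 0, so A = 1.
Conserve atomic number: Z + 70 = 71 + 0, so Z = 1.
A = 1 and Z = 1 is ^1_1 H — a proton.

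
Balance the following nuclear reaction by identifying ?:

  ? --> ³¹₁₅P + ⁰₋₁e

Si-31

Conserve mass number: A = 31 + 0, so A = 31.
Conserve atomic number: Z = 15 − 1, so Z = 14.
Z = 14 is silicon, so the species is ³¹₁₄Si.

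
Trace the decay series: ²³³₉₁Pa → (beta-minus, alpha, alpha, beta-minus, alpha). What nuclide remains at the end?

Start: (A, Z) = (233, 91).
After β⁻: (233, 92).
After α: (229, 90).
After α: (225, 88).
After β⁻: (225, 89).
After α: (221, 87).
Z = 87 is francium.

Fr-221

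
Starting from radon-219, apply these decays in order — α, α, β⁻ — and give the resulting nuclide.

Start: (A, Z) = (219, 86).
After α: (215, 84).
After α: (211, 82).
After β⁻: (211, 83).
Z = 83 is bismuth.

Bi-211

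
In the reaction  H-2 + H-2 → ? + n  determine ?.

He-3

Conserve mass number: 2 + 2 = A + 1, so A = 3.
Conserve atomic number: 1 + 1 = Z + 0, so Z = 2.
Z = 2 is helium, so the species is He-3.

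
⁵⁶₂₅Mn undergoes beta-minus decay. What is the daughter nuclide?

Beta-minus decay: mass number changes by +0, atomic number by +1.
A: 56 = 56; Z: 25 + 1 = 26.
Z = 26 is iron, so the daughter is ⁵⁶₂₆Fe.

Fe-56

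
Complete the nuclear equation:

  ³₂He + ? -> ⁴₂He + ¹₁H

Conserve mass number: 3 + A = 4 + 1, so A = 2.
Conserve atomic number: 2 + Z = 2 + 1, so Z = 1.
A = 2 and Z = 1 is ²₁H — a deuteron.

deuteron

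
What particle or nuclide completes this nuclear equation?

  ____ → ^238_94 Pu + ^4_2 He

Conserve mass number: A = 238 + 4, so A = 242.
Conserve atomic number: Z = 94 + 2, so Z = 96.
Z = 96 is curium, so the species is ^242_96 Cm.

Cm-242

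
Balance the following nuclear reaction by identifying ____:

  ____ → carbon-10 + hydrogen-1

N-11

Conserve mass number: A = 10 + 1, so A = 11.
Conserve atomic number: Z = 6 + 1, so Z = 7.
Z = 7 is nitrogen, so the species is nitrogen-11.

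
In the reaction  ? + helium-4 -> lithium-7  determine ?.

triton

Conserve mass number: A + 4 = 7, so A = 3.
Conserve atomic number: Z + 2 = 3, so Z = 1.
A = 3 and Z = 1 is hydrogen-3 — a triton.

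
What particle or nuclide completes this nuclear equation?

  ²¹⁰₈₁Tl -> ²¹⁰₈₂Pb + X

beta-minus particle

Conserve mass number: 210 = 210 + A, so A = 0.
Conserve atomic number: 81 = 82 + Z, so Z = -1.
A = 0 and Z = -1 is ⁰₋₁e — a beta-minus particle.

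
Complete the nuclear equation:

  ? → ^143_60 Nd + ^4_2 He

Conserve mass number: A = 143 + 4, so A = 147.
Conserve atomic number: Z = 60 + 2, so Z = 62.
Z = 62 is samarium, so the species is ^147_62 Sm.

Sm-147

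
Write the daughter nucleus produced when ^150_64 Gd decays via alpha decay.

Alpha decay: mass number changes by -4, atomic number by -2.
A: 150 − 4 = 146; Z: 64 − 2 = 62.
Z = 62 is samarium, so the daughter is ^146_62 Sm.

Sm-146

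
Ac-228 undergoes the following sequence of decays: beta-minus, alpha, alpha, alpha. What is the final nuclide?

Po-216

Start: (A, Z) = (228, 89).
After β⁻: (228, 90).
After α: (224, 88).
After α: (220, 86).
After α: (216, 84).
Z = 84 is polonium.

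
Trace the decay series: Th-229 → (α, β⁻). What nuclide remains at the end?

Start: (A, Z) = (229, 90).
After α: (225, 88).
After β⁻: (225, 89).
Z = 89 is actinium.

Ac-225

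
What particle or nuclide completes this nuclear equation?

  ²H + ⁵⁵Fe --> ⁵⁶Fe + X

proton

Conserve mass number: 2 + 55 = 56 + A, so A = 1.
Conserve atomic number: 1 + 26 = 26 + Z, so Z = 1.
A = 1 and Z = 1 is ¹H — a proton.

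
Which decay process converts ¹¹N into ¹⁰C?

ΔA = 10 − 11 = -1; ΔZ = 6 − 7 = -1.
A drops by 1 and Z drops by 1 — a proton was emitted.

proton emission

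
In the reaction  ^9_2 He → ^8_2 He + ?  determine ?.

Conserve mass number: 9 = 8 + A, so A = 1.
Conserve atomic number: 2 = 2 + Z, so Z = 0.
A = 1 and Z = 0 is ^1_0 n — a neutron.

neutron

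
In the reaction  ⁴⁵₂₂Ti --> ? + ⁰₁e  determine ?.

Sc-45

Conserve mass number: 45 = A + 0, so A = 45.
Conserve atomic number: 22 = Z + 1, so Z = 21.
Z = 21 is scandium, so the species is ⁴⁵₂₁Sc.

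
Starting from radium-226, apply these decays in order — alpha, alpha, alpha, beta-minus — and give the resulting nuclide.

Start: (A, Z) = (226, 88).
After α: (222, 86).
After α: (218, 84).
After α: (214, 82).
After β⁻: (214, 83).
Z = 83 is bismuth.

Bi-214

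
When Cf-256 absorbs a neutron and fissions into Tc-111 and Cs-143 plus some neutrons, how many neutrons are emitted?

3

Conserve mass number: 257 = 111 + 143 + k, so k = 257 − 254 = 3.
Check atomic number: 98 = 43 + 55 + 0 = 98. ✓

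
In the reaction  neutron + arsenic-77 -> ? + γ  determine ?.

As-78

Conserve mass number: 1 + 77 = A + 0, so A = 78.
Conserve atomic number: 0 + 33 = Z + 0, so Z = 33.
Z = 33 is arsenic, so the species is arsenic-78.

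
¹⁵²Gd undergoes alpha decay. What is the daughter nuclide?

Alpha decay: mass number changes by -4, atomic number by -2.
A: 152 − 4 = 148; Z: 64 − 2 = 62.
Z = 62 is samarium, so the daughter is ¹⁴⁸Sm.

Sm-148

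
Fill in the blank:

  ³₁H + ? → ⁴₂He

proton

Conserve mass number: 3 + A = 4, so A = 1.
Conserve atomic number: 1 + Z = 2, so Z = 1.
A = 1 and Z = 1 is ¹₁H — a proton.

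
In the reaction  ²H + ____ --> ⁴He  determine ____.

Conserve mass number: 2 + A = 4, so A = 2.
Conserve atomic number: 1 + Z = 2, so Z = 1.
A = 2 and Z = 1 is ²H — a deuteron.

deuteron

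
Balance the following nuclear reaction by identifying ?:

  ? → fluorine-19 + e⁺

Ne-19

Conserve mass number: A = 19 + 0, so A = 19.
Conserve atomic number: Z = 9 + 1, so Z = 10.
Z = 10 is neon, so the species is neon-19.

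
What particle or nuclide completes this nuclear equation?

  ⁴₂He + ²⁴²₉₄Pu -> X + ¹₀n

Conserve mass number: 4 + 242 = A + 1, so A = 245.
Conserve atomic number: 2 + 94 = Z + 0, so Z = 96.
Z = 96 is curium, so the species is ²⁴⁵₉₆Cm.

Cm-245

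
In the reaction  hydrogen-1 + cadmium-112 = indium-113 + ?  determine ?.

Conserve mass number: 1 + 112 = 113 + A, so A = 0.
Conserve atomic number: 1 + 48 = 49 + Z, so Z = 0.
A = 0 and Z = 0 is γ — a gamma ray.

gamma ray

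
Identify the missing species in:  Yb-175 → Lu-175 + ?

Conserve mass number: 175 = 175 + A, so A = 0.
Conserve atomic number: 70 = 71 + Z, so Z = -1.
A = 0 and Z = -1 is e⁻ — a beta-minus particle.

beta-minus particle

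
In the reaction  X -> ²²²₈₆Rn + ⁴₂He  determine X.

Ra-226

Conserve mass number: A = 222 + 4, so A = 226.
Conserve atomic number: Z = 86 + 2, so Z = 88.
Z = 88 is radium, so the species is ²²⁶₈₈Ra.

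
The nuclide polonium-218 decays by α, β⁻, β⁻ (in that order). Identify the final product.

Po-214

Start: (A, Z) = (218, 84).
After α: (214, 82).
After β⁻: (214, 83).
After β⁻: (214, 84).
Z = 84 is polonium.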